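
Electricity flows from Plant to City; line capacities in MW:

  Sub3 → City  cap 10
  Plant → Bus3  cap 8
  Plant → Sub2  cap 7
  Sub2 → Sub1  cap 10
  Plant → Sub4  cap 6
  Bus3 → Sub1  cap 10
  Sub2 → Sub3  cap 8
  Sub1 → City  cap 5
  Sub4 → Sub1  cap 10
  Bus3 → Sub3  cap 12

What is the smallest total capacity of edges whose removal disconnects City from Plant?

15

Augment Plant→Sub4→Sub1→City: bottleneck 5, flow now 5.
Augment Plant→Sub2→Sub3→City: bottleneck 7, flow now 12.
Augment Plant→Bus3→Sub3→City: bottleneck 3, flow now 15.
No augmenting path remains; maximum flow = 15.
By max-flow min-cut, the minimum cut capacity equals the max flow.
In the residual graph, reachable from Plant: {Plant, Sub4, Sub2, Bus3, Sub1, Sub3}.
Min-cut edges: Sub1→City (5), Sub3→City (10); capacity 5 + 10 = 15.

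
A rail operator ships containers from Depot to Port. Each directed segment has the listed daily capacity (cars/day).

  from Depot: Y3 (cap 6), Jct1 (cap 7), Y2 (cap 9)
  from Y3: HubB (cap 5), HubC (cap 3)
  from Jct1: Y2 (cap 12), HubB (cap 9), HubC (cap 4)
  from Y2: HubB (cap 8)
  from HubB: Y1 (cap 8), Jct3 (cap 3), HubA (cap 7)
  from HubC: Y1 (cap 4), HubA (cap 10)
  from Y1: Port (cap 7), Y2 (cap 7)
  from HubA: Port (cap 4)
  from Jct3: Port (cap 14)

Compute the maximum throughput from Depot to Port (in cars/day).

Augment Depot→Y3→HubB→Y1→Port: bottleneck 5, flow now 5.
Augment Depot→Y3→HubC→Y1→Port: bottleneck 1, flow now 6.
Augment Depot→Jct1→HubB→Y1→Port: bottleneck 1, flow now 7.
Augment Depot→Jct1→HubB→HubA→Port: bottleneck 4, flow now 11.
Augment Depot→Jct1→HubB→Jct3→Port: bottleneck 2, flow now 13.
Augment Depot→Y2→HubB→Jct3→Port: bottleneck 1, flow now 14.
No augmenting path remains; maximum flow = 14.
In the residual graph, reachable from Depot: {Depot, Y3, Jct1, Y2, HubB, HubC, Y1, HubA}.
Min-cut edges: HubB→Jct3 (3), Y1→Port (7), HubA→Port (4); capacity 3 + 7 + 4 = 14.
This cut is saturated, so no flow can exceed 14.

14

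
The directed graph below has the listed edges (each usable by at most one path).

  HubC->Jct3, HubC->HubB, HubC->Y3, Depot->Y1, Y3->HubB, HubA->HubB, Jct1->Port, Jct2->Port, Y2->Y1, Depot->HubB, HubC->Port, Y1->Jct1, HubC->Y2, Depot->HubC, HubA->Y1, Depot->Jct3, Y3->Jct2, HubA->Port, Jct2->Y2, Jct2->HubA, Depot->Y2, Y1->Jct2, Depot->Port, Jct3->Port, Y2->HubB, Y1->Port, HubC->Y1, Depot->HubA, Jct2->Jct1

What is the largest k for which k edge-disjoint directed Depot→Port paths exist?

6

Assign every edge capacity 1; by Menger, the answer equals the max flow.
Path Depot→Port (+1); total 1.
Path Depot→HubC→Port (+1); total 2.
Path Depot→HubA→Port (+1); total 3.
Path Depot→Y1→Port (+1); total 4.
Path Depot→Jct3→Port (+1); total 5.
Path Depot→Y2→Y1→Jct1→Port (+1); total 6.
No residual Depot→Port path; max flow = 6.
Certifying cut of size 6: {Depot→HubA, Depot→HubC, Depot→Jct3, Depot→Port, Depot→Y1, Depot→Y2}.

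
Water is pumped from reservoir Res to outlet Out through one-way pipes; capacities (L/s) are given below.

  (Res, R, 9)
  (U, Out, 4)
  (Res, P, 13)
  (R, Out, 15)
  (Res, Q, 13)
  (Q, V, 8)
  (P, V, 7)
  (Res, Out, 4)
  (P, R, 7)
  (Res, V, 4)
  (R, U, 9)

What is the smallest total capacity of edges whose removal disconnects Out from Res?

Augment Res→Out: bottleneck 4, flow now 4.
Augment Res→R→Out: bottleneck 9, flow now 13.
Augment Res→P→R→Out: bottleneck 6, flow now 19.
Augment Res→P→R→U→Out: bottleneck 1, flow now 20.
No augmenting path remains; maximum flow = 20.
By max-flow min-cut, the minimum cut capacity equals the max flow.
In the residual graph, reachable from Res: {Res, P, Q, V}.
Min-cut edges: Res→R (9), Res→Out (4), P→R (7); capacity 9 + 4 + 7 = 20.

20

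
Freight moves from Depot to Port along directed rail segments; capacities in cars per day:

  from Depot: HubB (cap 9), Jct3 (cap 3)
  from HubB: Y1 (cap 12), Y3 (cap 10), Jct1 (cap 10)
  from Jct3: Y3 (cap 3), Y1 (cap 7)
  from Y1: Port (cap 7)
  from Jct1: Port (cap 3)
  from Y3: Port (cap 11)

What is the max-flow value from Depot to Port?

12

Augment Depot→HubB→Y1→Port: bottleneck 7, flow now 7.
Augment Depot→HubB→Jct1→Port: bottleneck 2, flow now 9.
Augment Depot→Jct3→Y3→Port: bottleneck 3, flow now 12.
No augmenting path remains; maximum flow = 12.
In the residual graph, reachable from Depot: {Depot}.
Min-cut edges: Depot→HubB (9), Depot→Jct3 (3); capacity 9 + 3 = 12.
This cut is saturated, so no flow can exceed 12.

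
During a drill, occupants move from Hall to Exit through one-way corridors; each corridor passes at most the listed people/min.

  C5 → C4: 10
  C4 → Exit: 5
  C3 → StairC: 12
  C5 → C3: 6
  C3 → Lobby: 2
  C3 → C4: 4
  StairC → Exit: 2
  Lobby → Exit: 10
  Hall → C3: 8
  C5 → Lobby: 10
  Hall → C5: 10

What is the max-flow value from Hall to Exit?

Augment Hall→C3→Lobby→Exit: bottleneck 2, flow now 2.
Augment Hall→C3→StairC→Exit: bottleneck 2, flow now 4.
Augment Hall→C3→C4→Exit: bottleneck 4, flow now 8.
Augment Hall→C5→Lobby→Exit: bottleneck 8, flow now 16.
Augment Hall→C5→C4→Exit: bottleneck 1, flow now 17.
No augmenting path remains; maximum flow = 17.
In the residual graph, reachable from Hall: {Hall, C3, C5, Lobby, StairC, C4}.
Min-cut edges: Lobby→Exit (10), StairC→Exit (2), C4→Exit (5); capacity 10 + 2 + 5 = 17.
This cut is saturated, so no flow can exceed 17.

17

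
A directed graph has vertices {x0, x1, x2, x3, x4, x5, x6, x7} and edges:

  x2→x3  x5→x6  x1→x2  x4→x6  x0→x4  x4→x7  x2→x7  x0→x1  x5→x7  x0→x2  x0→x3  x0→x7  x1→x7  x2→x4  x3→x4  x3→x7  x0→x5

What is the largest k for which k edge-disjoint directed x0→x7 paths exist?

Assign every edge capacity 1; by Menger, the answer equals the max flow.
Path x0→x7 (+1); total 1.
Path x0→x1→x7 (+1); total 2.
Path x0→x2→x7 (+1); total 3.
Path x0→x3→x7 (+1); total 4.
Path x0→x4→x7 (+1); total 5.
Path x0→x5→x7 (+1); total 6.
No residual x0→x7 path; max flow = 6.
Certifying cut of size 6: {x0→x1, x0→x2, x0→x3, x0→x4, x0→x5, x0→x7}.

6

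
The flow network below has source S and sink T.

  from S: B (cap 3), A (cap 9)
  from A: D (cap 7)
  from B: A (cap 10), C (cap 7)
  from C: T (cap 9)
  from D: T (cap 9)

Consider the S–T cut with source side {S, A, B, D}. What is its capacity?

16

Edges leaving {S, A, B, D}: B→C (7), D→T (9).
Cut capacity = 7 + 9 = 16.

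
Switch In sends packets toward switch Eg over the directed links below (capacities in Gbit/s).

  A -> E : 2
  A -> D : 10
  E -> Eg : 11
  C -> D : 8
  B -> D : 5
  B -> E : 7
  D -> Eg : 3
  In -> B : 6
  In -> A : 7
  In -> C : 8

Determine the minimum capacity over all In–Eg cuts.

11

Augment In→A→D→Eg: bottleneck 3, flow now 3.
Augment In→A→E→Eg: bottleneck 2, flow now 5.
Augment In→B→E→Eg: bottleneck 6, flow now 11.
No augmenting path remains; maximum flow = 11.
By max-flow min-cut, the minimum cut capacity equals the max flow.
In the residual graph, reachable from In: {In, A, C, D}.
Min-cut edges: In→B (6), A→E (2), D→Eg (3); capacity 6 + 2 + 3 = 11.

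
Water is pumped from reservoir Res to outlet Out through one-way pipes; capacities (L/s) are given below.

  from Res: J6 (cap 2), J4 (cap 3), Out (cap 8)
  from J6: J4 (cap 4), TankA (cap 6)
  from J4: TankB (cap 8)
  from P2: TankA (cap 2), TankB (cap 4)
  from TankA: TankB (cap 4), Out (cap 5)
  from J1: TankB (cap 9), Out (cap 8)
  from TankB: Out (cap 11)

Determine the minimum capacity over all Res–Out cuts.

13

Augment Res→Out: bottleneck 8, flow now 8.
Augment Res→J6→TankA→Out: bottleneck 2, flow now 10.
Augment Res→J4→TankB→Out: bottleneck 3, flow now 13.
No augmenting path remains; maximum flow = 13.
By max-flow min-cut, the minimum cut capacity equals the max flow.
In the residual graph, reachable from Res: {Res}.
Min-cut edges: Res→J6 (2), Res→J4 (3), Res→Out (8); capacity 2 + 3 + 8 = 13.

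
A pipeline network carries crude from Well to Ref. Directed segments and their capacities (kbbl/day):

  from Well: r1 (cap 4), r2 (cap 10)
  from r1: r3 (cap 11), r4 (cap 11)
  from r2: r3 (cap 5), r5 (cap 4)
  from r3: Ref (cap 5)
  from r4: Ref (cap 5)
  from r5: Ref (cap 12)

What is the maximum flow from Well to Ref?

Augment Well→r1→r3→Ref: bottleneck 4, flow now 4.
Augment Well→r2→r3→Ref: bottleneck 1, flow now 5.
Augment Well→r2→r5→Ref: bottleneck 4, flow now 9.
Augment Well→r2→r3→r1→r4→Ref: bottleneck 4, flow now 13. (uses reverse residual edge)
No augmenting path remains; maximum flow = 13.
In the residual graph, reachable from Well: {Well, r2}.
Min-cut edges: Well→r1 (4), r2→r3 (5), r2→r5 (4); capacity 4 + 5 + 4 = 13.
This cut is saturated, so no flow can exceed 13.

13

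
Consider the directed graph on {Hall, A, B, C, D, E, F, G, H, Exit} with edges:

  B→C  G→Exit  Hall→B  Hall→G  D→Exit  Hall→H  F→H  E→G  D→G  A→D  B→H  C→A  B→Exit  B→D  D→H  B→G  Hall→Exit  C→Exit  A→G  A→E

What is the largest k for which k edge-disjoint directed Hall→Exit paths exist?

3

Assign every edge capacity 1; by Menger, the answer equals the max flow.
Path Hall→Exit (+1); total 1.
Path Hall→B→Exit (+1); total 2.
Path Hall→G→Exit (+1); total 3.
No residual Hall→Exit path; max flow = 3.
Certifying cut of size 3: {Hall→B, Hall→Exit, Hall→G}.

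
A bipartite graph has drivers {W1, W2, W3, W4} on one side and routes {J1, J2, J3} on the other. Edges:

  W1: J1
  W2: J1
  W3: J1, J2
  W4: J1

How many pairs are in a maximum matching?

Unit-capacity flow: source→left, listed edges, right→sink; max matching = max flow.
Augmenting path W1→J1 (+1); matched 1.
Augmenting path W3→J2 (+1); matched 2.
No augmenting path remains; maximum matching = 2.
König certificate: {W3, J1} is a vertex cover of size 2 (every listed pair touches it), so no matching can be larger.

2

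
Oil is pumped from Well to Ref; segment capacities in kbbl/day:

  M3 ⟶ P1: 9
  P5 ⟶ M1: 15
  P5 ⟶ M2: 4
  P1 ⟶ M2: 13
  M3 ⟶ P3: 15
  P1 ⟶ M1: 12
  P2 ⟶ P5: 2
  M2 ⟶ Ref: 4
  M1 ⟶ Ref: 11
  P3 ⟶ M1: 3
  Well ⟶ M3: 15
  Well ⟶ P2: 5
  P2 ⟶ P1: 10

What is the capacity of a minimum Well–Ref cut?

15

Augment Well→P2→P1→M2→Ref: bottleneck 4, flow now 4.
Augment Well→P2→P1→M1→Ref: bottleneck 1, flow now 5.
Augment Well→M3→P1→M1→Ref: bottleneck 9, flow now 14.
Augment Well→M3→P3→M1→Ref: bottleneck 1, flow now 15.
No augmenting path remains; maximum flow = 15.
By max-flow min-cut, the minimum cut capacity equals the max flow.
In the residual graph, reachable from Well: {Well, P2, M3, P1, P3, P5, M2, M1}.
Min-cut edges: M2→Ref (4), M1→Ref (11); capacity 4 + 11 = 15.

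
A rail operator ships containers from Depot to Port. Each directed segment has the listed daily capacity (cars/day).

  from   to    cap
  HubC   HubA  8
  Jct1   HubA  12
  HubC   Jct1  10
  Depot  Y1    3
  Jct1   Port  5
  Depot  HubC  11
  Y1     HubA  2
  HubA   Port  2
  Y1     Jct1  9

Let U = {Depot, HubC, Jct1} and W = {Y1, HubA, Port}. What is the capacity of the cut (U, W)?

Edges leaving {Depot, HubC, Jct1}: Depot→Y1 (3), HubC→HubA (8), Jct1→HubA (12), Jct1→Port (5).
Cut capacity = 3 + 8 + 12 + 5 = 28.

28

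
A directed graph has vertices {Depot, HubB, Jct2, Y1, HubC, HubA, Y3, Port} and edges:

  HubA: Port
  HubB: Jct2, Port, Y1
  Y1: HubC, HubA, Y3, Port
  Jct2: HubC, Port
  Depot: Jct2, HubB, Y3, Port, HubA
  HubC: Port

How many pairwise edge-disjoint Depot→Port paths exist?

4

Assign every edge capacity 1; by Menger, the answer equals the max flow.
Path Depot→Port (+1); total 1.
Path Depot→HubB→Port (+1); total 2.
Path Depot→Jct2→Port (+1); total 3.
Path Depot→HubA→Port (+1); total 4.
No residual Depot→Port path; max flow = 4.
Certifying cut of size 4: {Depot→HubA, Depot→HubB, Depot→Jct2, Depot→Port}.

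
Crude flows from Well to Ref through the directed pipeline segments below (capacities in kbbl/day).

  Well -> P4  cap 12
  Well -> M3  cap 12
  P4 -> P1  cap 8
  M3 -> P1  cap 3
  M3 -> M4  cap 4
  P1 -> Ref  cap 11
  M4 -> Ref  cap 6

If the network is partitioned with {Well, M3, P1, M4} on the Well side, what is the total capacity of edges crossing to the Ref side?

29

Edges leaving {Well, M3, P1, M4}: Well→P4 (12), P1→Ref (11), M4→Ref (6).
Cut capacity = 12 + 11 + 6 = 29.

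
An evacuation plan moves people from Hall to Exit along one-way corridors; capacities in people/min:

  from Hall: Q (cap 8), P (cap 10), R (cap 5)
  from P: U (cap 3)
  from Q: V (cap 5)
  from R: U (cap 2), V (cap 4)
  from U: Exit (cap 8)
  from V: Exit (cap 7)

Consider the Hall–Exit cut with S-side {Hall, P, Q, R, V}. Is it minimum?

Given cut capacity: 3 + 2 + 7 = 12.
Augment Hall→P→U→Exit: bottleneck 3, flow now 3.
Augment Hall→Q→V→Exit: bottleneck 5, flow now 8.
Augment Hall→R→U→Exit: bottleneck 2, flow now 10.
Augment Hall→R→V→Exit: bottleneck 2, flow now 12.
No augmenting path remains; maximum flow = 12.
Cut capacity 12 equals the max flow, so it is a minimum cut.

Yes — it is a minimum cut (capacity 12).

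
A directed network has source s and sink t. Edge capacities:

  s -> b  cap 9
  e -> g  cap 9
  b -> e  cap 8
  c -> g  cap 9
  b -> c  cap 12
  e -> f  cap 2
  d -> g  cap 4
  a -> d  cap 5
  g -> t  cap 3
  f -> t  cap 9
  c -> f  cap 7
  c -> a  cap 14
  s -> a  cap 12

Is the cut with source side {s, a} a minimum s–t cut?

Given cut capacity: 9 + 5 = 14.
Augment s→a→d→g→t: bottleneck 3, flow now 3.
Augment s→b→c→f→t: bottleneck 7, flow now 10.
Augment s→b→e→f→t: bottleneck 2, flow now 12.
No augmenting path remains; maximum flow = 12.
In the residual graph, reachable from s: {s, a, d, g}.
Min-cut edges: s→b (9), g→t (3); capacity 9 + 3 = 12.
Cut capacity 14 exceeds the max flow 12, so it is not minimum.

No — its capacity is 14, but the minimum cut has capacity 12.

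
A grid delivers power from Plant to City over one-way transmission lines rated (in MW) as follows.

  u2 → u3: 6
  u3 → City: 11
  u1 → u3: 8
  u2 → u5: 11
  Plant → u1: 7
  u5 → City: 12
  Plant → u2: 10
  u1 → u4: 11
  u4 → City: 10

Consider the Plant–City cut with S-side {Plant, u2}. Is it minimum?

Given cut capacity: 7 + 6 + 11 = 24.
Augment Plant→u1→u3→City: bottleneck 7, flow now 7.
Augment Plant→u2→u3→City: bottleneck 4, flow now 11.
Augment Plant→u2→u5→City: bottleneck 6, flow now 17.
No augmenting path remains; maximum flow = 17.
In the residual graph, reachable from Plant: {Plant}.
Min-cut edges: Plant→u1 (7), Plant→u2 (10); capacity 7 + 10 = 17.
Cut capacity 24 exceeds the max flow 17, so it is not minimum.

No — its capacity is 24, but the minimum cut has capacity 17.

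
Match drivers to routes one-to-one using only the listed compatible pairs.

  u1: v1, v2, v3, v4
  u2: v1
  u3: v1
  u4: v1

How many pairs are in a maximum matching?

Unit-capacity flow: source→left, listed edges, right→sink; max matching = max flow.
Augmenting path u1→v1 (+1); matched 1.
Augmenting path u2→v1→u1→v2 (+1); matched 2.
No augmenting path remains; maximum matching = 2.
König certificate: {u1, v1} is a vertex cover of size 2 (every listed pair touches it), so no matching can be larger.

2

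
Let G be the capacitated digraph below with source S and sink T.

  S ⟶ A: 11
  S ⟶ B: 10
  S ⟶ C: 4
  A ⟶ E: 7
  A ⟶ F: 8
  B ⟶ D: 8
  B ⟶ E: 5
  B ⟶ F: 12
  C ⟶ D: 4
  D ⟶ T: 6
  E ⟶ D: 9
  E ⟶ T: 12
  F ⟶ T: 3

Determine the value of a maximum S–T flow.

Augment S→A→E→T: bottleneck 7, flow now 7.
Augment S→A→F→T: bottleneck 3, flow now 10.
Augment S→B→D→T: bottleneck 6, flow now 16.
Augment S→B→E→T: bottleneck 4, flow now 20.
Augment S→C→D→B→E→T: bottleneck 1, flow now 21. (uses reverse residual edge)
No augmenting path remains; maximum flow = 21.
In the residual graph, reachable from S: {S, A, B, C, D, F}.
Min-cut edges: A→E (7), B→E (5), D→T (6), F→T (3); capacity 7 + 5 + 6 + 3 = 21.
This cut is saturated, so no flow can exceed 21.

21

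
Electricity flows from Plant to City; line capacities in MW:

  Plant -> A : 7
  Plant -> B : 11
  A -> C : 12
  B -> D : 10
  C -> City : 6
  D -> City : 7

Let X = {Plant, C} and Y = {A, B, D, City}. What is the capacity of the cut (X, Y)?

24

Edges leaving {Plant, C}: Plant→A (7), Plant→B (11), C→City (6).
Cut capacity = 7 + 11 + 6 = 24.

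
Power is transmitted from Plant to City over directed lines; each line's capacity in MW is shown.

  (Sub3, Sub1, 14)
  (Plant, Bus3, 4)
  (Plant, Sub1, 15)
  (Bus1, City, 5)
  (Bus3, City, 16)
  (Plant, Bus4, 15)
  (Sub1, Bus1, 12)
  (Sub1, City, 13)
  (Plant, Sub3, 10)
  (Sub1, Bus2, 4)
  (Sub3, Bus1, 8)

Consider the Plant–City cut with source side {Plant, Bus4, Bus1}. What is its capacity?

34

Edges leaving {Plant, Bus4, Bus1}: Plant→Sub3 (10), Plant→Sub1 (15), Plant→Bus3 (4), Bus1→City (5).
Cut capacity = 10 + 15 + 4 + 5 = 34.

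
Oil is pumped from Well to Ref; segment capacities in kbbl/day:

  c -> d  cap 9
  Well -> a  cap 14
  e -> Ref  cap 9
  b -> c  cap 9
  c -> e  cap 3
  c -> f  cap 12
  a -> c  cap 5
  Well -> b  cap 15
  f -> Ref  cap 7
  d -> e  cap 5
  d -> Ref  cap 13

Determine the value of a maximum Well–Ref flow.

14

Augment Well→a→c→d→Ref: bottleneck 5, flow now 5.
Augment Well→b→c→d→Ref: bottleneck 4, flow now 9.
Augment Well→b→c→e→Ref: bottleneck 3, flow now 12.
Augment Well→b→c→f→Ref: bottleneck 2, flow now 14.
No augmenting path remains; maximum flow = 14.
In the residual graph, reachable from Well: {Well, a, b}.
Min-cut edges: a→c (5), b→c (9); capacity 5 + 9 = 14.
This cut is saturated, so no flow can exceed 14.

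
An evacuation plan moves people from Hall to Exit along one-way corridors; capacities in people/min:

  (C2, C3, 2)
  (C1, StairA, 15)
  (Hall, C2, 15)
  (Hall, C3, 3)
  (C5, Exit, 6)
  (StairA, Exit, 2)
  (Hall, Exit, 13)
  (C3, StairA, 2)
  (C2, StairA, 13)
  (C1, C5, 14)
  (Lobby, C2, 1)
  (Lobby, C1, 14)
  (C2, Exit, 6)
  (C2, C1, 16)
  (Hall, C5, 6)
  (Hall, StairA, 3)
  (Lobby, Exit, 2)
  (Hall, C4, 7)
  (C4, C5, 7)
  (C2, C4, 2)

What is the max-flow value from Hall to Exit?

Augment Hall→Exit: bottleneck 13, flow now 13.
Augment Hall→C2→Exit: bottleneck 6, flow now 19.
Augment Hall→StairA→Exit: bottleneck 2, flow now 21.
Augment Hall→C5→Exit: bottleneck 6, flow now 27.
No augmenting path remains; maximum flow = 27.
In the residual graph, reachable from Hall: {Hall, C2, C3, C1, C4, StairA, C5}.
Min-cut edges: Hall→Exit (13), C2→Exit (6), StairA→Exit (2), C5→Exit (6); capacity 13 + 6 + 2 + 6 = 27.
This cut is saturated, so no flow can exceed 27.

27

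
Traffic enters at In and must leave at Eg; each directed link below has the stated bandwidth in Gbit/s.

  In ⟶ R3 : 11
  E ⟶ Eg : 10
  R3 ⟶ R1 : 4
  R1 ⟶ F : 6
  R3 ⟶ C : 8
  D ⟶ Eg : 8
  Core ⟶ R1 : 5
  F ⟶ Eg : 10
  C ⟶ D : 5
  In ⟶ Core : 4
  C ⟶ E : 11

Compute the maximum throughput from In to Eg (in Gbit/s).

Augment In→R3→R1→F→Eg: bottleneck 4, flow now 4.
Augment In→R3→C→E→Eg: bottleneck 7, flow now 11.
Augment In→Core→R1→F→Eg: bottleneck 2, flow now 13.
Augment In→Core→R1→R3→C→E→Eg: bottleneck 1, flow now 14. (uses reverse residual edge)
No augmenting path remains; maximum flow = 14.
In the residual graph, reachable from In: {In, R3, Core, R1}.
Min-cut edges: R3→C (8), R1→F (6); capacity 8 + 6 = 14.
This cut is saturated, so no flow can exceed 14.

14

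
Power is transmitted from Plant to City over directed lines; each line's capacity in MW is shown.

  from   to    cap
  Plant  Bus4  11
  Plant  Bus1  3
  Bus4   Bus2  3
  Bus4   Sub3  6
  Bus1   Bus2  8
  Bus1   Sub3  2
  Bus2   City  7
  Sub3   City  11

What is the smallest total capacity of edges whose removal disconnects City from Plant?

12

Augment Plant→Bus4→Bus2→City: bottleneck 3, flow now 3.
Augment Plant→Bus4→Sub3→City: bottleneck 6, flow now 9.
Augment Plant→Bus1→Bus2→City: bottleneck 3, flow now 12.
No augmenting path remains; maximum flow = 12.
By max-flow min-cut, the minimum cut capacity equals the max flow.
In the residual graph, reachable from Plant: {Plant, Bus4}.
Min-cut edges: Plant→Bus1 (3), Bus4→Bus2 (3), Bus4→Sub3 (6); capacity 3 + 3 + 6 = 12.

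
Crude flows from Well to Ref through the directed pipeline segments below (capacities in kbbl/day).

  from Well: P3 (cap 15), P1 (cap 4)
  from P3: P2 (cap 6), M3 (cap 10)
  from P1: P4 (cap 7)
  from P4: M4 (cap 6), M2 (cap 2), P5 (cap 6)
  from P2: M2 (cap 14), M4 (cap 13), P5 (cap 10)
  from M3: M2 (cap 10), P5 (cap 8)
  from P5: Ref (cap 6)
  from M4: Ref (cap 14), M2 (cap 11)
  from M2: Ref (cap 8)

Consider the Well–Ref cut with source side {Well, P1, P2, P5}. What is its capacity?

Edges leaving {Well, P1, P2, P5}: Well→P3 (15), P1→P4 (7), P2→M4 (13), P2→M2 (14), P5→Ref (6).
Cut capacity = 15 + 7 + 13 + 14 + 6 = 55.

55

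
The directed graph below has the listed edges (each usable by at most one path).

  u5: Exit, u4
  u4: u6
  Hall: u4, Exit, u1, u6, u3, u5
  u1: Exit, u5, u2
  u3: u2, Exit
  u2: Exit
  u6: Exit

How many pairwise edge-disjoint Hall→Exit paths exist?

Assign every edge capacity 1; by Menger, the answer equals the max flow.
Path Hall→Exit (+1); total 1.
Path Hall→u1→Exit (+1); total 2.
Path Hall→u3→Exit (+1); total 3.
Path Hall→u5→Exit (+1); total 4.
Path Hall→u6→Exit (+1); total 5.
No residual Hall→Exit path; max flow = 5.
Certifying cut of size 5: {Hall→Exit, Hall→u1, Hall→u3, Hall→u5, u6→Exit}.

5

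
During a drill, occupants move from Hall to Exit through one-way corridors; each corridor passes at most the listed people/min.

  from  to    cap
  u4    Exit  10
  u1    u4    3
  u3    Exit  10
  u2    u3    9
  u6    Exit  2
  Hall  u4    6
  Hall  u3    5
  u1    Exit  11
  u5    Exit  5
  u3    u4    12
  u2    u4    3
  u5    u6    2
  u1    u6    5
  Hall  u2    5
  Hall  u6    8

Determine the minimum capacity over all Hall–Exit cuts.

Augment Hall→u3→Exit: bottleneck 5, flow now 5.
Augment Hall→u4→Exit: bottleneck 6, flow now 11.
Augment Hall→u6→Exit: bottleneck 2, flow now 13.
Augment Hall→u2→u3→Exit: bottleneck 5, flow now 18.
No augmenting path remains; maximum flow = 18.
By max-flow min-cut, the minimum cut capacity equals the max flow.
In the residual graph, reachable from Hall: {Hall, u6}.
Min-cut edges: Hall→u2 (5), Hall→u3 (5), Hall→u4 (6), u6→Exit (2); capacity 5 + 5 + 6 + 2 = 18.

18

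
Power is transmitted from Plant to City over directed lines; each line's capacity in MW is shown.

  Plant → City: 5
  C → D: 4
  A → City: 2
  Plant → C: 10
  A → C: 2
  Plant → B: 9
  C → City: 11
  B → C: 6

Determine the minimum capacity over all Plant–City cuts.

16

Augment Plant→City: bottleneck 5, flow now 5.
Augment Plant→C→City: bottleneck 10, flow now 15.
Augment Plant→B→C→City: bottleneck 1, flow now 16.
No augmenting path remains; maximum flow = 16.
By max-flow min-cut, the minimum cut capacity equals the max flow.
In the residual graph, reachable from Plant: {Plant, B, C, D}.
Min-cut edges: Plant→City (5), C→City (11); capacity 5 + 11 = 16.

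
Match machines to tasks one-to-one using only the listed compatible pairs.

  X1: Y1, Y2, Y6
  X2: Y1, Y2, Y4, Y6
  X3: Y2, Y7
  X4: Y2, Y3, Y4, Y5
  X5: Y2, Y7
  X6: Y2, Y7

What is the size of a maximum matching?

Unit-capacity flow: source→left, listed edges, right→sink; max matching = max flow.
Augmenting path X1→Y1 (+1); matched 1.
Augmenting path X2→Y2 (+1); matched 2.
Augmenting path X3→Y7 (+1); matched 3.
Augmenting path X4→Y3 (+1); matched 4.
Augmenting path X5→Y2→X2→Y4 (+1); matched 5.
No augmenting path remains; maximum matching = 5.
König certificate: {X1, X2, X4, Y2, Y7} is a vertex cover of size 5 (every listed pair touches it), so no matching can be larger.

5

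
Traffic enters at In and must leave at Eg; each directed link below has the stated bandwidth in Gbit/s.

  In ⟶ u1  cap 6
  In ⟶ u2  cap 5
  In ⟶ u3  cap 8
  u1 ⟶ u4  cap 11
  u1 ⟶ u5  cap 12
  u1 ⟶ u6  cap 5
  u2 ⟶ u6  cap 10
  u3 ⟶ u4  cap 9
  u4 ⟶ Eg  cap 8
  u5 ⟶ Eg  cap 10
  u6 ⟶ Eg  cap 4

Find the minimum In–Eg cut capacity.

Augment In→u1→u4→Eg: bottleneck 6, flow now 6.
Augment In→u2→u6→Eg: bottleneck 4, flow now 10.
Augment In→u3→u4→Eg: bottleneck 2, flow now 12.
Augment In→u3→u4→u1→u5→Eg: bottleneck 6, flow now 18. (uses reverse residual edge)
No augmenting path remains; maximum flow = 18.
By max-flow min-cut, the minimum cut capacity equals the max flow.
In the residual graph, reachable from In: {In, u2, u6}.
Min-cut edges: In→u1 (6), In→u3 (8), u6→Eg (4); capacity 6 + 8 + 4 = 18.

18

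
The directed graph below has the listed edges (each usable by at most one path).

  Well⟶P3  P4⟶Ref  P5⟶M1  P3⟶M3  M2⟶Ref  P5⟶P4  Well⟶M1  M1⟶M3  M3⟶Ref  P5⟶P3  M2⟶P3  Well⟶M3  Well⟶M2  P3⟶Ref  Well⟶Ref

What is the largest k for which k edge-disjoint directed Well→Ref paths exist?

4

Assign every edge capacity 1; by Menger, the answer equals the max flow.
Path Well→Ref (+1); total 1.
Path Well→P3→Ref (+1); total 2.
Path Well→M2→Ref (+1); total 3.
Path Well→M3→Ref (+1); total 4.
No residual Well→Ref path; max flow = 4.
Certifying cut of size 4: {M3→Ref, Well→M2, Well→P3, Well→Ref}.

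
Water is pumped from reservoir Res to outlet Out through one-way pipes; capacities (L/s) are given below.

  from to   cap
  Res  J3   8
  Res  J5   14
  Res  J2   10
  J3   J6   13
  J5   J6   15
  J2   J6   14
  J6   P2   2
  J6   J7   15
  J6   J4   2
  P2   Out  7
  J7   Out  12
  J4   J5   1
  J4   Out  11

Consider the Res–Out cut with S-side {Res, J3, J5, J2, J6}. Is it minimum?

No — its capacity is 19, but the minimum cut has capacity 16.

Given cut capacity: 2 + 15 + 2 = 19.
Augment Res→J3→J6→P2→Out: bottleneck 2, flow now 2.
Augment Res→J3→J6→J7→Out: bottleneck 6, flow now 8.
Augment Res→J5→J6→J7→Out: bottleneck 6, flow now 14.
Augment Res→J5→J6→J4→Out: bottleneck 2, flow now 16.
No augmenting path remains; maximum flow = 16.
In the residual graph, reachable from Res: {Res, J3, J5, J2, J6, J7}.
Min-cut edges: J6→P2 (2), J6→J4 (2), J7→Out (12); capacity 2 + 2 + 12 = 16.
Cut capacity 19 exceeds the max flow 16, so it is not minimum.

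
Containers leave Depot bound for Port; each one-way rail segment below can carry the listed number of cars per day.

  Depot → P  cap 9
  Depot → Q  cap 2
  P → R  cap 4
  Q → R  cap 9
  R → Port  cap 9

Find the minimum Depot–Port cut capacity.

6

Augment Depot→P→R→Port: bottleneck 4, flow now 4.
Augment Depot→Q→R→Port: bottleneck 2, flow now 6.
No augmenting path remains; maximum flow = 6.
By max-flow min-cut, the minimum cut capacity equals the max flow.
In the residual graph, reachable from Depot: {Depot, P}.
Min-cut edges: Depot→Q (2), P→R (4); capacity 2 + 4 = 6.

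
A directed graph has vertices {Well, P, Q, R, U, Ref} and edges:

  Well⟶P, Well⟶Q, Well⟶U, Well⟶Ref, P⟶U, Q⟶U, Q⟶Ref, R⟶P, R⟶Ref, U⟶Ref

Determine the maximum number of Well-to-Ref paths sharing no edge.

Assign every edge capacity 1; by Menger, the answer equals the max flow.
Path Well→Ref (+1); total 1.
Path Well→Q→Ref (+1); total 2.
Path Well→U→Ref (+1); total 3.
No residual Well→Ref path; max flow = 3.
Certifying cut of size 3: {U→Ref, Well→Q, Well→Ref}.

3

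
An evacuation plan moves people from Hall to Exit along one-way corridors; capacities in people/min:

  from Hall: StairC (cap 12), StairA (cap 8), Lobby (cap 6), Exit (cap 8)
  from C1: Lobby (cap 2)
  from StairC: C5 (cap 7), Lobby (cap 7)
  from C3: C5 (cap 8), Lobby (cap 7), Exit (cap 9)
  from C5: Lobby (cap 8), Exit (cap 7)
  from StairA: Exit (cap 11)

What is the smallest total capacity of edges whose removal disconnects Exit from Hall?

Augment Hall→Exit: bottleneck 8, flow now 8.
Augment Hall→StairA→Exit: bottleneck 8, flow now 16.
Augment Hall→StairC→C5→Exit: bottleneck 7, flow now 23.
No augmenting path remains; maximum flow = 23.
By max-flow min-cut, the minimum cut capacity equals the max flow.
In the residual graph, reachable from Hall: {Hall, StairC, Lobby}.
Min-cut edges: Hall→StairA (8), Hall→Exit (8), StairC→C5 (7); capacity 8 + 8 + 7 = 23.

23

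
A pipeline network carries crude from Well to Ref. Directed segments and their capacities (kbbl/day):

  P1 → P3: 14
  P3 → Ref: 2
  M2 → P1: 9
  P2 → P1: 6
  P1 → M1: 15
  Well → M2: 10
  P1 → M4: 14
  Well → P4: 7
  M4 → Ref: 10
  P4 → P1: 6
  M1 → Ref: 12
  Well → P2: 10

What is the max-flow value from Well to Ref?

21

Augment Well→M2→P1→M1→Ref: bottleneck 9, flow now 9.
Augment Well→P2→P1→M1→Ref: bottleneck 3, flow now 12.
Augment Well→P2→P1→M4→Ref: bottleneck 3, flow now 15.
Augment Well→P4→P1→M4→Ref: bottleneck 6, flow now 21.
No augmenting path remains; maximum flow = 21.
In the residual graph, reachable from Well: {Well, M2, P2, P4}.
Min-cut edges: M2→P1 (9), P2→P1 (6), P4→P1 (6); capacity 9 + 6 + 6 = 21.
This cut is saturated, so no flow can exceed 21.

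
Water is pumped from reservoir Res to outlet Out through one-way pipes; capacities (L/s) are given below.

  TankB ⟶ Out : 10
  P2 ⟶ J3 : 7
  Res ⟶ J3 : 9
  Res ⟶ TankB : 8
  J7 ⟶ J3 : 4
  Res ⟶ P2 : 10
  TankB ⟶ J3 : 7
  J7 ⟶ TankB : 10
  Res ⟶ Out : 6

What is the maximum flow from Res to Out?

14

Augment Res→Out: bottleneck 6, flow now 6.
Augment Res→TankB→Out: bottleneck 8, flow now 14.
No augmenting path remains; maximum flow = 14.
In the residual graph, reachable from Res: {Res, P2, J3}.
Min-cut edges: Res→TankB (8), Res→Out (6); capacity 8 + 6 = 14.
This cut is saturated, so no flow can exceed 14.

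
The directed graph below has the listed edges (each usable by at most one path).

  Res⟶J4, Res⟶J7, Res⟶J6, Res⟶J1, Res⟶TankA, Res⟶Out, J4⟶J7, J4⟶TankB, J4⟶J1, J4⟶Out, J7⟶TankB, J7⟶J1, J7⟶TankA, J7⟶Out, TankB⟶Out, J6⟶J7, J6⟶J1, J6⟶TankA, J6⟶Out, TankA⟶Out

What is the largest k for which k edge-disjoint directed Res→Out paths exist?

Assign every edge capacity 1; by Menger, the answer equals the max flow.
Path Res→Out (+1); total 1.
Path Res→J4→Out (+1); total 2.
Path Res→J7→Out (+1); total 3.
Path Res→J6→Out (+1); total 4.
Path Res→TankA→Out (+1); total 5.
No residual Res→Out path; max flow = 5.
Certifying cut of size 5: {Res→J4, Res→J6, Res→J7, Res→Out, Res→TankA}.

5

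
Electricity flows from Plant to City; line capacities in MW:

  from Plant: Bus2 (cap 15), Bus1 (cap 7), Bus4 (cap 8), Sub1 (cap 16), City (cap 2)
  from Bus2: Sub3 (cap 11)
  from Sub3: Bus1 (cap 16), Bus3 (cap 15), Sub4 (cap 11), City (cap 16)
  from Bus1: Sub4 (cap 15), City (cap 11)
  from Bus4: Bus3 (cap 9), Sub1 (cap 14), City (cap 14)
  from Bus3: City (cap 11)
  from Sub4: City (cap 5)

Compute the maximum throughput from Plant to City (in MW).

28

Augment Plant→City: bottleneck 2, flow now 2.
Augment Plant→Bus1→City: bottleneck 7, flow now 9.
Augment Plant→Bus4→City: bottleneck 8, flow now 17.
Augment Plant→Bus2→Sub3→City: bottleneck 11, flow now 28.
No augmenting path remains; maximum flow = 28.
In the residual graph, reachable from Plant: {Plant, Bus2, Sub1}.
Min-cut edges: Plant→Bus1 (7), Plant→Bus4 (8), Plant→City (2), Bus2→Sub3 (11); capacity 7 + 8 + 2 + 11 = 28.
This cut is saturated, so no flow can exceed 28.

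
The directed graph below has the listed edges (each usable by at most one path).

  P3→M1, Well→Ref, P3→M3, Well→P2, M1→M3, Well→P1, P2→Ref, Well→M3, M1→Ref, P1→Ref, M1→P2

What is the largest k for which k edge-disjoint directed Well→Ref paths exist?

3

Assign every edge capacity 1; by Menger, the answer equals the max flow.
Path Well→Ref (+1); total 1.
Path Well→P1→Ref (+1); total 2.
Path Well→P2→Ref (+1); total 3.
No residual Well→Ref path; max flow = 3.
Certifying cut of size 3: {Well→P1, Well→P2, Well→Ref}.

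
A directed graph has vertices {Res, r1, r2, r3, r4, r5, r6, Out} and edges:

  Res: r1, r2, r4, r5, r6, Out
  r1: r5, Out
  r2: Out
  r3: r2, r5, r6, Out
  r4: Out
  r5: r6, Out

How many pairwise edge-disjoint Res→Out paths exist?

5

Assign every edge capacity 1; by Menger, the answer equals the max flow.
Path Res→Out (+1); total 1.
Path Res→r1→Out (+1); total 2.
Path Res→r2→Out (+1); total 3.
Path Res→r4→Out (+1); total 4.
Path Res→r5→Out (+1); total 5.
No residual Res→Out path; max flow = 5.
Certifying cut of size 5: {Res→Out, Res→r1, Res→r2, Res→r4, Res→r5}.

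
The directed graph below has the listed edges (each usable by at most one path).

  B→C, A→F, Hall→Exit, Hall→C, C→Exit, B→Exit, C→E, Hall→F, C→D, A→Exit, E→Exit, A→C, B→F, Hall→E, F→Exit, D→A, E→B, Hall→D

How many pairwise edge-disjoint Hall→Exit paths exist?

5

Assign every edge capacity 1; by Menger, the answer equals the max flow.
Path Hall→Exit (+1); total 1.
Path Hall→C→Exit (+1); total 2.
Path Hall→E→Exit (+1); total 3.
Path Hall→F→Exit (+1); total 4.
Path Hall→D→A→Exit (+1); total 5.
No residual Hall→Exit path; max flow = 5.
Certifying cut of size 5: {Hall→C, Hall→D, Hall→E, Hall→Exit, Hall→F}.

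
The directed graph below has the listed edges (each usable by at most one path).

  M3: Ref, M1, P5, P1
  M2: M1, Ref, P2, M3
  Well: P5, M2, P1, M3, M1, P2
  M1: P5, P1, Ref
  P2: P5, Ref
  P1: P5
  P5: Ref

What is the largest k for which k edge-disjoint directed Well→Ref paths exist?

5

Assign every edge capacity 1; by Menger, the answer equals the max flow.
Path Well→M3→Ref (+1); total 1.
Path Well→M2→Ref (+1); total 2.
Path Well→M1→Ref (+1); total 3.
Path Well→P2→Ref (+1); total 4.
Path Well→P5→Ref (+1); total 5.
No residual Well→Ref path; max flow = 5.
Certifying cut of size 5: {P5→Ref, Well→M1, Well→M2, Well→M3, Well→P2}.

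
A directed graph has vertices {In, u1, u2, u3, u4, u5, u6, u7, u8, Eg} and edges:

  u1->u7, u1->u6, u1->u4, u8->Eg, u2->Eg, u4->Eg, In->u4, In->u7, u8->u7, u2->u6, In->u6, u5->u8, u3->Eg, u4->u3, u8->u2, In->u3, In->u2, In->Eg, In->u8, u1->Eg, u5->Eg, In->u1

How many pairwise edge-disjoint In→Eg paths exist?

Assign every edge capacity 1; by Menger, the answer equals the max flow.
Path In→Eg (+1); total 1.
Path In→u1→Eg (+1); total 2.
Path In→u2→Eg (+1); total 3.
Path In→u3→Eg (+1); total 4.
Path In→u4→Eg (+1); total 5.
Path In→u8→Eg (+1); total 6.
No residual In→Eg path; max flow = 6.
Certifying cut of size 6: {In→Eg, In→u1, In→u2, In→u3, In→u4, In→u8}.

6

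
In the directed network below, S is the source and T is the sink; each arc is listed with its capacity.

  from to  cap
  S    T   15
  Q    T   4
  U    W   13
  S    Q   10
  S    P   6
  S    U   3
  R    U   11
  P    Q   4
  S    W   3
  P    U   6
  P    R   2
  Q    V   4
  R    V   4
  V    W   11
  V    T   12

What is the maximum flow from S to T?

25

Augment S→T: bottleneck 15, flow now 15.
Augment S→Q→T: bottleneck 4, flow now 19.
Augment S→Q→V→T: bottleneck 4, flow now 23.
Augment S→P→R→V→T: bottleneck 2, flow now 25.
No augmenting path remains; maximum flow = 25.
In the residual graph, reachable from S: {S, P, Q, U, W}.
Min-cut edges: S→T (15), P→R (2), Q→V (4), Q→T (4); capacity 15 + 2 + 4 + 4 = 25.
This cut is saturated, so no flow can exceed 25.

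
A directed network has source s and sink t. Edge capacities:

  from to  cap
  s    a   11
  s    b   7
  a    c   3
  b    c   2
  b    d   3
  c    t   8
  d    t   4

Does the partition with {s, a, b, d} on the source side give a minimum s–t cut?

No — its capacity is 9, but the minimum cut has capacity 8.

Given cut capacity: 3 + 2 + 4 = 9.
Augment s→a→c→t: bottleneck 3, flow now 3.
Augment s→b→c→t: bottleneck 2, flow now 5.
Augment s→b→d→t: bottleneck 3, flow now 8.
No augmenting path remains; maximum flow = 8.
In the residual graph, reachable from s: {s, a, b}.
Min-cut edges: a→c (3), b→c (2), b→d (3); capacity 3 + 2 + 3 = 8.
Cut capacity 9 exceeds the max flow 8, so it is not minimum.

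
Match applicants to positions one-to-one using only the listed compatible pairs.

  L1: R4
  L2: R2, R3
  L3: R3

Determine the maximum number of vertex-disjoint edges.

Unit-capacity flow: source→left, listed edges, right→sink; max matching = max flow.
Augmenting path L1→R4 (+1); matched 1.
Augmenting path L2→R2 (+1); matched 2.
Augmenting path L3→R3 (+1); matched 3.
No augmenting path remains; maximum matching = 3.
König certificate: {L1, L2, L3} is a vertex cover of size 3 (every listed pair touches it), so no matching can be larger.

3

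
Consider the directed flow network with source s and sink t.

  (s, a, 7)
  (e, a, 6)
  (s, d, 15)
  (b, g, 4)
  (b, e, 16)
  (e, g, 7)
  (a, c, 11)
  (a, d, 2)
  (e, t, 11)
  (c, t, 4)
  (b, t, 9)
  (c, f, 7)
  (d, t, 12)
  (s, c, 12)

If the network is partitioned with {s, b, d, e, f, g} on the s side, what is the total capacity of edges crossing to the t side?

57

Edges leaving {s, b, d, e, f, g}: s→a (7), s→c (12), b→t (9), d→t (12), e→a (6), e→t (11).
Cut capacity = 7 + 12 + 9 + 12 + 6 + 11 = 57.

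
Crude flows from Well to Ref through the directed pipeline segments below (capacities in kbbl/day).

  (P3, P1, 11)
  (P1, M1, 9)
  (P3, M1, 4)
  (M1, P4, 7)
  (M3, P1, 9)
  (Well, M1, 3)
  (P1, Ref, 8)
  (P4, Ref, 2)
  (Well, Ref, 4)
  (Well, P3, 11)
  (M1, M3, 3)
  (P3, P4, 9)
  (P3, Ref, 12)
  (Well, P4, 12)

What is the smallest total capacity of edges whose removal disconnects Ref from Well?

20

Augment Well→Ref: bottleneck 4, flow now 4.
Augment Well→P3→Ref: bottleneck 11, flow now 15.
Augment Well→P4→Ref: bottleneck 2, flow now 17.
Augment Well→M1→M3→P1→Ref: bottleneck 3, flow now 20.
No augmenting path remains; maximum flow = 20.
By max-flow min-cut, the minimum cut capacity equals the max flow.
In the residual graph, reachable from Well: {Well, P4}.
Min-cut edges: Well→P3 (11), Well→M1 (3), Well→Ref (4), P4→Ref (2); capacity 11 + 3 + 4 + 2 = 20.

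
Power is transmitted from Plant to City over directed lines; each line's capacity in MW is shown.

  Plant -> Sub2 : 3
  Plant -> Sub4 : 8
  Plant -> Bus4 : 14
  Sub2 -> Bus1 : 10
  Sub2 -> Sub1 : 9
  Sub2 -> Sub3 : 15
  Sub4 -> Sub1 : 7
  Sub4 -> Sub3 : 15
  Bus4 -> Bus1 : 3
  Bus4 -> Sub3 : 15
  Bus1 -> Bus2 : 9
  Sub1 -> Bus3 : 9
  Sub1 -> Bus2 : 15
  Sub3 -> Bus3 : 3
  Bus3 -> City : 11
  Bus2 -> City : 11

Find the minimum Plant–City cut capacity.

16

Augment Plant→Sub2→Bus1→Bus2→City: bottleneck 3, flow now 3.
Augment Plant→Sub4→Sub1→Bus3→City: bottleneck 7, flow now 10.
Augment Plant→Sub4→Sub3→Bus3→City: bottleneck 1, flow now 11.
Augment Plant→Bus4→Bus1→Bus2→City: bottleneck 3, flow now 14.
Augment Plant→Bus4→Sub3→Bus3→City: bottleneck 2, flow now 16.
No augmenting path remains; maximum flow = 16.
By max-flow min-cut, the minimum cut capacity equals the max flow.
In the residual graph, reachable from Plant: {Plant, Sub4, Bus4, Sub3}.
Min-cut edges: Plant→Sub2 (3), Sub4→Sub1 (7), Bus4→Bus1 (3), Sub3→Bus3 (3); capacity 3 + 7 + 3 + 3 = 16.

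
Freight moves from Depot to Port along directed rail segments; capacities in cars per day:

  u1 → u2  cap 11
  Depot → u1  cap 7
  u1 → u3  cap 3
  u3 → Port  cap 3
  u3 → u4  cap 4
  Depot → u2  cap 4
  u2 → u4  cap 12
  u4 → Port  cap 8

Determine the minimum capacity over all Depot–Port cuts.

Augment Depot→u1→u3→Port: bottleneck 3, flow now 3.
Augment Depot→u2→u4→Port: bottleneck 4, flow now 7.
Augment Depot→u1→u2→u4→Port: bottleneck 4, flow now 11.
No augmenting path remains; maximum flow = 11.
By max-flow min-cut, the minimum cut capacity equals the max flow.
In the residual graph, reachable from Depot: {Depot}.
Min-cut edges: Depot→u1 (7), Depot→u2 (4); capacity 7 + 4 = 11.

11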